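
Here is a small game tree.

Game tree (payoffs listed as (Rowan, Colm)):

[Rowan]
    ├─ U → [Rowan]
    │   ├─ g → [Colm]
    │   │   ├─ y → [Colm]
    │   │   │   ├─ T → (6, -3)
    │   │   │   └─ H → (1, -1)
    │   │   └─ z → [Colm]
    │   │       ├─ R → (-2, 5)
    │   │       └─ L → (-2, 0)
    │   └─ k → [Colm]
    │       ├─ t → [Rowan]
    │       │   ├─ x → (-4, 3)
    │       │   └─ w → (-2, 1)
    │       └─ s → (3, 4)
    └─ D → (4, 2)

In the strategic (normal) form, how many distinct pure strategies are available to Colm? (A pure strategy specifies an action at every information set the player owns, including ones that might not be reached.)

Colm owns the node after U-g with actions {y, z} — two choices.
Colm owns the node after U-k with actions {t, s} — two choices.
Colm owns the node after U-g-y with actions {T, H} — two choices.
Colm owns the node after U-g-z with actions {R, L} — two choices.
A pure strategy fixes one action at each information set independently, so the count is the product 2 × 2 × 2 × 2 = 16.
(For reference, Rowan has 8 pure strategies, giving a 16×8 normal-form matrix.)

16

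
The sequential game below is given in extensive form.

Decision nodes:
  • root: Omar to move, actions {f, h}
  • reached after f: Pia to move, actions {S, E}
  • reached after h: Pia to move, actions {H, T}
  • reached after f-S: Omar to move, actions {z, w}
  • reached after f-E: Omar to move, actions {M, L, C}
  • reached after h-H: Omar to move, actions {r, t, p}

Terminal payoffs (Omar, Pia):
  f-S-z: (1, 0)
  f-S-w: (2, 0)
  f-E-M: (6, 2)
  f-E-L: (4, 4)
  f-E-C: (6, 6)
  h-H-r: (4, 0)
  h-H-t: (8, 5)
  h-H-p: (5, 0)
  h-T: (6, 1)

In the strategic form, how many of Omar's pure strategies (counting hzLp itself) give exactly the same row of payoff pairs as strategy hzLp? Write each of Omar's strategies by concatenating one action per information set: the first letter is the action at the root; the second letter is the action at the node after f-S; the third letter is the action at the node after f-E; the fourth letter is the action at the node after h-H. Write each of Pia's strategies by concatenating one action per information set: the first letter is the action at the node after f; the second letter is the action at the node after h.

Row for hzLp (columns SH, ST, EH, ET): (5,0) (6,1) (5,0) (6,1).
Under hzLp, Omar's choice at the node after f-S and at the node after f-E can never be reached regardless of what Pia does, so varying those choices leaves every outcome unchanged.
Holding the reachable choices fixed and varying the unreachable ones freely already gives 2 × 3 = 6 equivalent strategies.
No other strategy reproduces this row, so those 6 are the full class: hzMp, hzLp, hzCp, hwMp, hwLp, hwCp.

6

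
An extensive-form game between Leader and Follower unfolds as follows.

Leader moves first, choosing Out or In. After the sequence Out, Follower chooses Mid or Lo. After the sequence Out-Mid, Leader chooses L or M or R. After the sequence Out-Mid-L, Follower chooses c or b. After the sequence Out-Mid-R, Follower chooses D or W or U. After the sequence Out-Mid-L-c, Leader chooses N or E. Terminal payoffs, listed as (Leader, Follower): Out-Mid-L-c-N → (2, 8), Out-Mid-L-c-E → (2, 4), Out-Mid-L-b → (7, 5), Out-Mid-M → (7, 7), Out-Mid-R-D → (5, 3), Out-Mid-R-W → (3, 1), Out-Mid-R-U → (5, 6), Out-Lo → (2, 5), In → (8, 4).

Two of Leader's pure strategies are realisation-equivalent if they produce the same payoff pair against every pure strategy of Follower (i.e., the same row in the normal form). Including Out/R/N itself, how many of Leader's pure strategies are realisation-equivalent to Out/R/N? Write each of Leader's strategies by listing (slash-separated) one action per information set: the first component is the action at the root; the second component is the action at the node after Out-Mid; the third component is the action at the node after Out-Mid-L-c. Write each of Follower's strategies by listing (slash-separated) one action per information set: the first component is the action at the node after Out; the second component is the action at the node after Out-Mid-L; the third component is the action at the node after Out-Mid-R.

2

Row for Out/R/N (columns Mid/c/D, Mid/c/W, Mid/c/U, Mid/b/D, Mid/b/W, Mid/b/U, Lo/c/D, Lo/c/W, Lo/c/U, Lo/b/D, Lo/b/W, Lo/b/U): (5,3) (3,1) (5,6) (5,3) (3,1) (5,6) (2,5) (2,5) (2,5) (2,5) (2,5) (2,5).
Under Out/R/N, Leader's choice at the node after Out-Mid-L-c can never be reached regardless of what Follower does, so varying those choices leaves every outcome unchanged.
Holding the reachable choices fixed and varying the unreachable one freely already gives 2 equivalent strategies.
No other strategy reproduces this row, so those 2 are the full class: Out/R/N, Out/R/E.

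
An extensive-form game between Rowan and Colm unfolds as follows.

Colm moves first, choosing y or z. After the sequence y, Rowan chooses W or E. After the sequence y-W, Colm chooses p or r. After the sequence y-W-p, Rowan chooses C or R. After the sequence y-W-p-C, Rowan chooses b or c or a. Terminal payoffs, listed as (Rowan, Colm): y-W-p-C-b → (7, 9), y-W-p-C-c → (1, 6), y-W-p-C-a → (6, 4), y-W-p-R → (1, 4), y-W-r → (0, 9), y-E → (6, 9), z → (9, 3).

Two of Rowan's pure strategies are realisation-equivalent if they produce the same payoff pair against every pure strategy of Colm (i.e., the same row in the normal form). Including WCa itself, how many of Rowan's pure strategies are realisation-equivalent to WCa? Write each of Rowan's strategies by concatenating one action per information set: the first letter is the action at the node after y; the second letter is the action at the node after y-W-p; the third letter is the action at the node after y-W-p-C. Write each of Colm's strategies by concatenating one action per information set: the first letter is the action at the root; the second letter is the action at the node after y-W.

1

Row for WCa (columns yp, yr, zp, zr): (6,4) (0,9) (9,3) (9,3).
Every one of Rowan's information sets is on the play path for some reply by Colm when Rowan follows WCa.
Changing the action at any of them therefore changes at least one column, so only WCa itself gives this row.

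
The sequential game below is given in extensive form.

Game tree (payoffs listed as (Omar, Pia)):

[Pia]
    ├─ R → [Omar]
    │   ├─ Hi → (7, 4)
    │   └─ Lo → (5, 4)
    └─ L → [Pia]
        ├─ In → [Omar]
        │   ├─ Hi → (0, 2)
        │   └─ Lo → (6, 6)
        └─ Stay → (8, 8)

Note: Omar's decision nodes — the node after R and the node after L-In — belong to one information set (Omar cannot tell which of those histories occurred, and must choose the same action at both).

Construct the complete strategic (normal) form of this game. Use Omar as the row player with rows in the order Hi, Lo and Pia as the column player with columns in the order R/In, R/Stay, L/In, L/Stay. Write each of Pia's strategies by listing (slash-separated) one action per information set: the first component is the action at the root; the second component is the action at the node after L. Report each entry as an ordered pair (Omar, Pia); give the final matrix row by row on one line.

Hi: (7,4) (7,4) (0,2) (8,8) | Lo: (5,4) (5,4) (6,6) (8,8)

Row Hi: R/In→(7,4), R/Stay→(7,4), L/In→(0,2), L/Stay→(8,8)
Row Lo: R/In→(5,4), R/Stay→(5,4), L/In→(6,6), L/Stay→(8,8)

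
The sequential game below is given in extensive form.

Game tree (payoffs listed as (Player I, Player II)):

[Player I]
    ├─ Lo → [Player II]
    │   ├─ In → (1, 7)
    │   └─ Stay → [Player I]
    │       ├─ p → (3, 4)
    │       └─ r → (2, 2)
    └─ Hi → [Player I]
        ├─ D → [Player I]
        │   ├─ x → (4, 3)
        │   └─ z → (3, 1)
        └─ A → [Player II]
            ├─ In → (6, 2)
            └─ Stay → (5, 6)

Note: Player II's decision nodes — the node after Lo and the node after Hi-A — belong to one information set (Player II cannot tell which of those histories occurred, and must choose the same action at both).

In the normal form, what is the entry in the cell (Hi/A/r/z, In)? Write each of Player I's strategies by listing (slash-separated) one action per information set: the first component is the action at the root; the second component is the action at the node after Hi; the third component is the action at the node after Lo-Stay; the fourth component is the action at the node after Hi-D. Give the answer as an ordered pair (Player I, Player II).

Trace the play path from the root:
  Player I plays Hi
  Player I plays A at [Hi]
  Player II plays In at [Hi-A]
→ terminal payoff (6, 2).
(Player I's choice at the node after Lo-Stay is never reached on this path, so it doesn't affect the outcome.)

(6, 2)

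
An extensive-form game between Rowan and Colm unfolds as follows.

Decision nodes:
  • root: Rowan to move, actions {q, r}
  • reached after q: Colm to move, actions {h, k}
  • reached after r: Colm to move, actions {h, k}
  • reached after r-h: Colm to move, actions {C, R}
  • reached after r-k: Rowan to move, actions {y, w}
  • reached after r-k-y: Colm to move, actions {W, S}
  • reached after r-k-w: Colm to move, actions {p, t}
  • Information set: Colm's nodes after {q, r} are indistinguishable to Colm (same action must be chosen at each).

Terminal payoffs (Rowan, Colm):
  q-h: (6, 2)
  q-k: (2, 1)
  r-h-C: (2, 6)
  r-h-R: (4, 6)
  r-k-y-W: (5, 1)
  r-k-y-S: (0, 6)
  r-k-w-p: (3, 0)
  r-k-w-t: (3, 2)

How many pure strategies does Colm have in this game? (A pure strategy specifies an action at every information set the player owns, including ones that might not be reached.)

16

Colm owns the information set {q, r} with actions {h, k} — two choices.
Colm owns the node after r-h with actions {C, R} — two choices.
Colm owns the node after r-k-y with actions {W, S} — two choices.
Colm owns the node after r-k-w with actions {p, t} — two choices.
A pure strategy fixes one action at each information set independently, so the count is the product 2 × 2 × 2 × 2 = 16.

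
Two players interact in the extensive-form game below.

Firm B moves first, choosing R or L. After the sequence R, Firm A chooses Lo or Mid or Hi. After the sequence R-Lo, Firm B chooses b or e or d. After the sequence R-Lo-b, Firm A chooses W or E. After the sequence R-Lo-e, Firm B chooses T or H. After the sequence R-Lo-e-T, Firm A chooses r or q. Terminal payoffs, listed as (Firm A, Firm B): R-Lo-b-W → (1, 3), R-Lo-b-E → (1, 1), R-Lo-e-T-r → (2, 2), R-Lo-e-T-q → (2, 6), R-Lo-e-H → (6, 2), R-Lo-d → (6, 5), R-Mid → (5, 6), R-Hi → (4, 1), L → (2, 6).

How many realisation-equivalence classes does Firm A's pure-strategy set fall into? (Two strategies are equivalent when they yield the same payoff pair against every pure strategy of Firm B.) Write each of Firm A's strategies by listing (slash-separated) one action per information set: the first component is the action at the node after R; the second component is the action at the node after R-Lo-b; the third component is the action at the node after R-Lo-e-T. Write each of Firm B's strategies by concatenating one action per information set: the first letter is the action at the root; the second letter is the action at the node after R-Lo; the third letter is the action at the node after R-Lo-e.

Firm A has 12 pure strategies: Lo/W/r, Lo/W/q, Lo/E/r, Lo/E/q, Mid/W/r, Mid/W/q, Mid/E/r, Mid/E/q, Hi/W/r, Hi/W/q, Hi/E/r, Hi/E/q. Columns: RbT, RbH, ReT, ReH, RdT, RdH, LbT, LbH, LeT, LeH, LdT, LdH.
{Lo/W/r} → row (1,3) (1,3) (2,2) (6,2) (6,5) (6,5) (2,6) (2,6) (2,6) (2,6) (2,6) (2,6)
{Lo/W/q} → row (1,3) (1,3) (2,6) (6,2) (6,5) (6,5) (2,6) (2,6) (2,6) (2,6) (2,6) (2,6)
{Lo/E/r} → row (1,1) (1,1) (2,2) (6,2) (6,5) (6,5) (2,6) (2,6) (2,6) (2,6) (2,6) (2,6)
{Lo/E/q} → row (1,1) (1,1) (2,6) (6,2) (6,5) (6,5) (2,6) (2,6) (2,6) (2,6) (2,6) (2,6)
{Mid/W/r, Mid/W/q, Mid/E/r, Mid/E/q} → row (5,6) (5,6) (5,6) (5,6) (5,6) (5,6) (2,6) (2,6) (2,6) (2,6) (2,6) (2,6)
{Hi/W/r, Hi/W/q, Hi/E/r, Hi/E/q} → row (4,1) (4,1) (4,1) (4,1) (4,1) (4,1) (2,6) (2,6) (2,6) (2,6) (2,6) (2,6)
That's 6 distinct rows out of 12 strategies.

6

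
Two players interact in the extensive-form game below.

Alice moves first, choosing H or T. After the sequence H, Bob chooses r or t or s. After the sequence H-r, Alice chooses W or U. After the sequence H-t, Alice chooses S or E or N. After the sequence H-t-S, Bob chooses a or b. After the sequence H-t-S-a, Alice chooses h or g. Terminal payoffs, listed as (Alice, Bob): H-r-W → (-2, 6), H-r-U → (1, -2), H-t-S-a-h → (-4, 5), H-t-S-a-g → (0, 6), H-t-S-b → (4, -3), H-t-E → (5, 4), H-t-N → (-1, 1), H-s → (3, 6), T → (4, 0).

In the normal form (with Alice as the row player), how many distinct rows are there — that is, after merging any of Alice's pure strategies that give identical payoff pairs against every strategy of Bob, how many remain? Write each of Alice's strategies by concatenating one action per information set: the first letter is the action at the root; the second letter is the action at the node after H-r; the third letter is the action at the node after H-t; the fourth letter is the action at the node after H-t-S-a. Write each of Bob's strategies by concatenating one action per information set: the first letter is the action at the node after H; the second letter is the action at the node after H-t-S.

9

Alice has 24 pure strategies: HWSh, HWSg, HWEh, HWEg, HWNh, HWNg, HUSh, HUSg, HUEh, HUEg, HUNh, HUNg, TWSh, TWSg, TWEh, TWEg, TWNh, TWNg, TUSh, TUSg, TUEh, TUEg, TUNh, TUNg. Columns: ra, rb, ta, tb, sa, sb.
{HWSh} → row (-2,6) (-2,6) (-4,5) (4,-3) (3,6) (3,6)
{HWSg} → row (-2,6) (-2,6) (0,6) (4,-3) (3,6) (3,6)
{HWEh, HWEg} → row (-2,6) (-2,6) (5,4) (5,4) (3,6) (3,6)
{HWNh, HWNg} → row (-2,6) (-2,6) (-1,1) (-1,1) (3,6) (3,6)
{HUSh} → row (1,-2) (1,-2) (-4,5) (4,-3) (3,6) (3,6)
{HUSg} → row (1,-2) (1,-2) (0,6) (4,-3) (3,6) (3,6)
{HUEh, HUEg} → row (1,-2) (1,-2) (5,4) (5,4) (3,6) (3,6)
{HUNh, HUNg} → row (1,-2) (1,-2) (-1,1) (-1,1) (3,6) (3,6)
{TWSh, TWSg, TWEh, TWEg, TWNh, TWNg, TUSh, TUSg, TUEh, TUEg, TUNh, TUNg} → row (4,0) (4,0) (4,0) (4,0) (4,0) (4,0)
That's 9 distinct rows out of 24 strategies.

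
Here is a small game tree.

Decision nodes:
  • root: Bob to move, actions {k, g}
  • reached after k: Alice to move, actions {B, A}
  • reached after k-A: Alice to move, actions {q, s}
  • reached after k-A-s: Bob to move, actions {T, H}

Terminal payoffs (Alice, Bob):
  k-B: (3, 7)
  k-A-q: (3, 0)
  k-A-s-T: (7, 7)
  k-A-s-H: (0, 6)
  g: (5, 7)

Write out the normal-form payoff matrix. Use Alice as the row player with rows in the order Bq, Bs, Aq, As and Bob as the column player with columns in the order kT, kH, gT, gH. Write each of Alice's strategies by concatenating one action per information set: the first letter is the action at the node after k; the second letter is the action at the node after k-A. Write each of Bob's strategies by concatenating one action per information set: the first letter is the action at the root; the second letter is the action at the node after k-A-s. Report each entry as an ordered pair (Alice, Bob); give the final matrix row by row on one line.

Bq: (3,7) (3,7) (5,7) (5,7) | Bs: (3,7) (3,7) (5,7) (5,7) | Aq: (3,0) (3,0) (5,7) (5,7) | As: (7,7) (0,6) (5,7) (5,7)

Row Bq: kT→(3,7), kH→(3,7), gT→(5,7), gH→(5,7)
Row Bs: kT→(3,7), kH→(3,7), gT→(5,7), gH→(5,7)
Row Aq: kT→(3,0), kH→(3,0), gT→(5,7), gH→(5,7)
Row As: kT→(7,7), kH→(0,6), gT→(5,7), gH→(5,7)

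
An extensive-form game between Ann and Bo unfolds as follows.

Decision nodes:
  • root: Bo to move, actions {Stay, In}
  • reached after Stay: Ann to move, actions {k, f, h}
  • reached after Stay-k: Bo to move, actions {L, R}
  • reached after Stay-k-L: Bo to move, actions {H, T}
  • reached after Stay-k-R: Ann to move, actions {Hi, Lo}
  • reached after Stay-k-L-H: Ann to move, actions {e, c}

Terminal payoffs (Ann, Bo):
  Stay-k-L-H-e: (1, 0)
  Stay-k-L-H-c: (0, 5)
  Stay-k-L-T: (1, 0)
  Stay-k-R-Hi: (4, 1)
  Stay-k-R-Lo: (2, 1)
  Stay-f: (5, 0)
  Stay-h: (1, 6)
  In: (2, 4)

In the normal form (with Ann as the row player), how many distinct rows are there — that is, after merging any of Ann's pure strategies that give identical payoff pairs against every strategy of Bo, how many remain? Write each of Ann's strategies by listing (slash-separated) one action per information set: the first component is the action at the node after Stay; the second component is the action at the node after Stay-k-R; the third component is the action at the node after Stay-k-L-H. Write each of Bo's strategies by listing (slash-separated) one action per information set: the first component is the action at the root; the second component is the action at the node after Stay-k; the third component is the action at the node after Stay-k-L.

Ann has 12 pure strategies: k/Hi/e, k/Hi/c, k/Lo/e, k/Lo/c, f/Hi/e, f/Hi/c, f/Lo/e, f/Lo/c, h/Hi/e, h/Hi/c, h/Lo/e, h/Lo/c. Columns: Stay/L/H, Stay/L/T, Stay/R/H, Stay/R/T, In/L/H, In/L/T, In/R/H, In/R/T.
{k/Hi/e} → row (1,0) (1,0) (4,1) (4,1) (2,4) (2,4) (2,4) (2,4)
{k/Hi/c} → row (0,5) (1,0) (4,1) (4,1) (2,4) (2,4) (2,4) (2,4)
{k/Lo/e} → row (1,0) (1,0) (2,1) (2,1) (2,4) (2,4) (2,4) (2,4)
{k/Lo/c} → row (0,5) (1,0) (2,1) (2,1) (2,4) (2,4) (2,4) (2,4)
{f/Hi/e, f/Hi/c, f/Lo/e, f/Lo/c} → row (5,0) (5,0) (5,0) (5,0) (2,4) (2,4) (2,4) (2,4)
{h/Hi/e, h/Hi/c, h/Lo/e, h/Lo/c} → row (1,6) (1,6) (1,6) (1,6) (2,4) (2,4) (2,4) (2,4)
That's 6 distinct rows out of 12 strategies.

6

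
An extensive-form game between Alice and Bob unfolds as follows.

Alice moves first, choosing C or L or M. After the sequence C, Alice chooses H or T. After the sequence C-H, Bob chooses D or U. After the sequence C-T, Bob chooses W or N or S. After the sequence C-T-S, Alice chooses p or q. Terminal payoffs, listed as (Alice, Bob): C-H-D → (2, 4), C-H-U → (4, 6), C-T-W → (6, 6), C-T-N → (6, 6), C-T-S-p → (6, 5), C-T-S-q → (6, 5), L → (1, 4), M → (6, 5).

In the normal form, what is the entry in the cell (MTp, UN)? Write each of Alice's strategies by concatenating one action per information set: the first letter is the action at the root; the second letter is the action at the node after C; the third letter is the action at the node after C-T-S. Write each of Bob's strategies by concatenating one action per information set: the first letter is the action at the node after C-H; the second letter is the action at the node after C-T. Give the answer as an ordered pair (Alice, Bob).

(6, 5)

Trace the play path from the root:
  Alice plays M
→ terminal payoff (6, 5).
(Alice's choice at the node after C is never reached on this path, so it doesn't affect the outcome.)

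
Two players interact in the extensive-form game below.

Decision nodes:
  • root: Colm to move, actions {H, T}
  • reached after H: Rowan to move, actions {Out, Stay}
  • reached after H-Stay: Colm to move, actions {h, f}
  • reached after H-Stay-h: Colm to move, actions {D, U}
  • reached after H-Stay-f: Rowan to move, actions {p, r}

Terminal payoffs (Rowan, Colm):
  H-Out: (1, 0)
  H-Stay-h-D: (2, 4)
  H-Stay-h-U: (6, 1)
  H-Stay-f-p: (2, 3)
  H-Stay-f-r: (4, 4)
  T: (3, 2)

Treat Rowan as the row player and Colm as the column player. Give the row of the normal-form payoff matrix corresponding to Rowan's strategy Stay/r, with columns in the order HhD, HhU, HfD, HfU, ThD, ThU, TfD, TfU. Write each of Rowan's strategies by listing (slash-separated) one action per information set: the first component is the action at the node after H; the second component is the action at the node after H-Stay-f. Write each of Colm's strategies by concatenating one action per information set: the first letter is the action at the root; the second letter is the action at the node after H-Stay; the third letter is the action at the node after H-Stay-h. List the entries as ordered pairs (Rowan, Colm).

(2,4) (6,1) (4,4) (4,4) (3,2) (3,2) (3,2) (3,2)

vs HhD: Colm plays H → Rowan plays Stay at [H] → Colm plays h at [H-Stay] → Colm plays D at [H-Stay-h] → (2, 4)
vs HhU: Colm plays H → Rowan plays Stay at [H] → Colm plays h at [H-Stay] → Colm plays U at [H-Stay-h] → (6, 1)
vs HfD: Colm plays H → Rowan plays Stay at [H] → Colm plays f at [H-Stay] → Rowan plays r at [H-Stay-f] → (4, 4)
vs HfU: Colm plays H → Rowan plays Stay at [H] → Colm plays f at [H-Stay] → Rowan plays r at [H-Stay-f] → (4, 4)
vs ThD: Colm plays T → (3, 2)
vs ThU: Colm plays T → (3, 2)
vs TfD: Colm plays T → (3, 2)
vs TfU: Colm plays T → (3, 2)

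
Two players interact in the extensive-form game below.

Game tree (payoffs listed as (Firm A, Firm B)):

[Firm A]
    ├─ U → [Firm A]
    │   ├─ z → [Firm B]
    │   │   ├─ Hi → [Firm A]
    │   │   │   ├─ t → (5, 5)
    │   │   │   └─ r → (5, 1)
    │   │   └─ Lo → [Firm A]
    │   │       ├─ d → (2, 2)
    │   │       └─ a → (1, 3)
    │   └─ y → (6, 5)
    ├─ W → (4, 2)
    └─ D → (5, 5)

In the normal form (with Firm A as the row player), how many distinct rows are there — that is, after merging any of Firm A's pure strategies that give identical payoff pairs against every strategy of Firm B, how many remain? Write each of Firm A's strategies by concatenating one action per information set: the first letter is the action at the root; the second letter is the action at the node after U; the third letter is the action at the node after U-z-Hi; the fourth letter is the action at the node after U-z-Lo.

7

Firm A has 24 pure strategies: Uztd, Uzta, Uzrd, Uzra, Uytd, Uyta, Uyrd, Uyra, Wztd, Wzta, Wzrd, Wzra, Wytd, Wyta, Wyrd, Wyra, Dztd, Dzta, Dzrd, Dzra, Dytd, Dyta, Dyrd, Dyra. Columns: Hi, Lo.
{Uztd} → row (5,5) (2,2)
{Uzta} → row (5,5) (1,3)
{Uzrd} → row (5,1) (2,2)
{Uzra} → row (5,1) (1,3)
{Uytd, Uyta, Uyrd, Uyra} → row (6,5) (6,5)
{Wztd, Wzta, Wzrd, Wzra, Wytd, Wyta, Wyrd, Wyra} → row (4,2) (4,2)
{Dztd, Dzta, Dzrd, Dzra, Dytd, Dyta, Dyrd, Dyra} → row (5,5) (5,5)
That's 7 distinct rows out of 24 strategies.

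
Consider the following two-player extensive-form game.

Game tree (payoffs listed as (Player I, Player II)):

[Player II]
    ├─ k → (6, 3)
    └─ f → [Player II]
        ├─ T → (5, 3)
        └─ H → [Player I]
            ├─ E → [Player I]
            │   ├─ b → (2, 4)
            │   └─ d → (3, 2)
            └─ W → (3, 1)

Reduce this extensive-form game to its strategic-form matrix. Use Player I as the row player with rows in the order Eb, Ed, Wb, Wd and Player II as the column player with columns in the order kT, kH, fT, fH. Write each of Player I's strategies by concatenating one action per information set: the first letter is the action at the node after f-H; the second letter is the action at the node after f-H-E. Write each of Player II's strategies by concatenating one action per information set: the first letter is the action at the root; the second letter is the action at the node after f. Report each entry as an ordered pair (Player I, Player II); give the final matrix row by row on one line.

Eb: (6,3) (6,3) (5,3) (2,4) | Ed: (6,3) (6,3) (5,3) (3,2) | Wb: (6,3) (6,3) (5,3) (3,1) | Wd: (6,3) (6,3) (5,3) (3,1)

           kT       kH       fT       fH
  Eb    (6,3)    (6,3)    (5,3)    (2,4)
  Ed    (6,3)    (6,3)    (5,3)    (3,2)
  Wb    (6,3)    (6,3)    (5,3)    (3,1)
  Wd    (6,3)    (6,3)    (5,3)    (3,1)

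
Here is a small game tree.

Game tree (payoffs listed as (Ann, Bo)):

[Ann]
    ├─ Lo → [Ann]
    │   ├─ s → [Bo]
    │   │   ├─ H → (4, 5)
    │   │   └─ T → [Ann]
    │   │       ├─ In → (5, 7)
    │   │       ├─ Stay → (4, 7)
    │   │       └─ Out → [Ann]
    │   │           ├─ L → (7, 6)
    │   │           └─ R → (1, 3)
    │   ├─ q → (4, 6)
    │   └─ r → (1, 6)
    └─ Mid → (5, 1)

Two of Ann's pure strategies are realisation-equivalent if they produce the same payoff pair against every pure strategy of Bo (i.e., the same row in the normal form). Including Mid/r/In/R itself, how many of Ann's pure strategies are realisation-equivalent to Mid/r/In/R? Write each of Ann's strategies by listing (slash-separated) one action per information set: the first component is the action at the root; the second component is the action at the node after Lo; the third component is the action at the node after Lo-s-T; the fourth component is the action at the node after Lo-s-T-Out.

Row for Mid/r/In/R (columns H, T): (5,1) (5,1).
Under Mid/r/In/R, Ann's choice at the node after Lo and at the node after Lo-s-T and at the node after Lo-s-T-Out can never be reached regardless of what Bo does, so varying those choices leaves every outcome unchanged.
Holding the reachable choices fixed and varying the unreachable ones freely already gives 3 × 3 × 2 = 18 equivalent strategies.
No other strategy reproduces this row, so those 18 are the full class: Mid/s/In/L, Mid/s/In/R, Mid/s/Stay/L, Mid/s/Stay/R, Mid/s/Out/L, Mid/s/Out/R, Mid/q/In/L, Mid/q/In/R, Mid/q/Stay/L, Mid/q/Stay/R, Mid/q/Out/L, Mid/q/Out/R, Mid/r/In/L, Mid/r/In/R, Mid/r/Stay/L, Mid/r/Stay/R, Mid/r/Out/L, Mid/r/Out/R.

18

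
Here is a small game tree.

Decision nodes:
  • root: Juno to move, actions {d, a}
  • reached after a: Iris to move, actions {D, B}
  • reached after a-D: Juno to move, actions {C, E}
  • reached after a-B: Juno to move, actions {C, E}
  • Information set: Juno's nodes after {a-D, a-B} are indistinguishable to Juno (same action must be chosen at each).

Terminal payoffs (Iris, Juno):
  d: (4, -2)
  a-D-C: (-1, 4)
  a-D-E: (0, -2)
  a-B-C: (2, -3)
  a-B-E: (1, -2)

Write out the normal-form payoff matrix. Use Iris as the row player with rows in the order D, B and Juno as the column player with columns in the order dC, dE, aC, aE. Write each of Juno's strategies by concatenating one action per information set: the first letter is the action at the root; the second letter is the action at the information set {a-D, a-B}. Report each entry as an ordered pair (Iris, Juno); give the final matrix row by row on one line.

Row D: dC→(4,-2), dE→(4,-2), aC→(-1,4), aE→(0,-2)
Row B: dC→(4,-2), dE→(4,-2), aC→(2,-3), aE→(1,-2)

D: (4,-2) (4,-2) (-1,4) (0,-2) | B: (4,-2) (4,-2) (2,-3) (1,-2)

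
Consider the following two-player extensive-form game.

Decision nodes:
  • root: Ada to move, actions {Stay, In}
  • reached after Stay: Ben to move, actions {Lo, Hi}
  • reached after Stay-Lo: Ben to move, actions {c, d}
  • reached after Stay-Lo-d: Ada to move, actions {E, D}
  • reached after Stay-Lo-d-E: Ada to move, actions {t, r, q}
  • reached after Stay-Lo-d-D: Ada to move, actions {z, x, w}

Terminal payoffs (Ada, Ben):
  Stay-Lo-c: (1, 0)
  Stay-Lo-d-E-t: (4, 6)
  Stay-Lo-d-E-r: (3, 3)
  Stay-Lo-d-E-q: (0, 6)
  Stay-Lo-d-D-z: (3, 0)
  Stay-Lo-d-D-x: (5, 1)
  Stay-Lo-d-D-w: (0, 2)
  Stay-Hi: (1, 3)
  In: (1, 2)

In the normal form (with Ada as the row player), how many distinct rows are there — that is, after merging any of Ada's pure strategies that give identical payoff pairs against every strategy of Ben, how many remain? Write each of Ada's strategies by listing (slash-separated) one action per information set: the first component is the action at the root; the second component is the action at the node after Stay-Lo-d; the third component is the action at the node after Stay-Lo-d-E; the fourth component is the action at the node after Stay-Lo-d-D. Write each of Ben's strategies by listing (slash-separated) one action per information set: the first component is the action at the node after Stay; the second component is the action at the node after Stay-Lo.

Ada has 36 pure strategies: Stay/E/t/z, Stay/E/t/x, Stay/E/t/w, Stay/E/r/z, Stay/E/r/x, Stay/E/r/w, Stay/E/q/z, Stay/E/q/x, Stay/E/q/w, Stay/D/t/z, Stay/D/t/x, Stay/D/t/w, Stay/D/r/z, Stay/D/r/x, Stay/D/r/w, Stay/D/q/z, Stay/D/q/x, Stay/D/q/w, In/E/t/z, In/E/t/x, In/E/t/w, In/E/r/z, In/E/r/x, In/E/r/w, In/E/q/z, In/E/q/x, In/E/q/w, In/D/t/z, In/D/t/x, In/D/t/w, In/D/r/z, In/D/r/x, In/D/r/w, In/D/q/z, In/D/q/x, In/D/q/w. Columns: Lo/c, Lo/d, Hi/c, Hi/d.
{Stay/E/t/z, Stay/E/t/x, Stay/E/t/w} → row (1,0) (4,6) (1,3) (1,3)
{Stay/E/r/z, Stay/E/r/x, Stay/E/r/w} → row (1,0) (3,3) (1,3) (1,3)
{Stay/E/q/z, Stay/E/q/x, Stay/E/q/w} → row (1,0) (0,6) (1,3) (1,3)
{Stay/D/t/z, Stay/D/r/z, Stay/D/q/z} → row (1,0) (3,0) (1,3) (1,3)
{Stay/D/t/x, Stay/D/r/x, Stay/D/q/x} → row (1,0) (5,1) (1,3) (1,3)
{Stay/D/t/w, Stay/D/r/w, Stay/D/q/w} → row (1,0) (0,2) (1,3) (1,3)
{In/E/t/z, In/E/t/x, In/E/t/w, In/E/r/z, In/E/r/x, In/E/r/w, In/E/q/z, In/E/q/x, In/E/q/w, In/D/t/z, In/D/t/x, In/D/t/w, In/D/r/z, In/D/r/x, In/D/r/w, In/D/q/z, In/D/q/x, In/D/q/w} → row (1,2) (1,2) (1,2) (1,2)
That's 7 distinct rows out of 36 strategies.

7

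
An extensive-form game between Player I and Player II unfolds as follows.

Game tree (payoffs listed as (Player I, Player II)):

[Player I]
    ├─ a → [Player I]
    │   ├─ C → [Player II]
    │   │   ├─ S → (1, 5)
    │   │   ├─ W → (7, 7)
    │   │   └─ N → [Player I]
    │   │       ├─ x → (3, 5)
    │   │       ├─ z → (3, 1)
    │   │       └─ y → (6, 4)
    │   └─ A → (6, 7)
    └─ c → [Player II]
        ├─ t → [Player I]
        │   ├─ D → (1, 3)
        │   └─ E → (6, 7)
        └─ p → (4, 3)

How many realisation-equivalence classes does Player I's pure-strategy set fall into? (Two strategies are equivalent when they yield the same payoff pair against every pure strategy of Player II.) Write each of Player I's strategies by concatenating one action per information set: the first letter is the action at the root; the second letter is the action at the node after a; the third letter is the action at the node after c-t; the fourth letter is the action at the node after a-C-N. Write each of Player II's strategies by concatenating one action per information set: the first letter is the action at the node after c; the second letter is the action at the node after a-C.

6

Player I has 24 pure strategies: aCDx, aCDz, aCDy, aCEx, aCEz, aCEy, aADx, aADz, aADy, aAEx, aAEz, aAEy, cCDx, cCDz, cCDy, cCEx, cCEz, cCEy, cADx, cADz, cADy, cAEx, cAEz, cAEy. Columns: tS, tW, tN, pS, pW, pN.
{aCDx, aCEx} → row (1,5) (7,7) (3,5) (1,5) (7,7) (3,5)
{aCDz, aCEz} → row (1,5) (7,7) (3,1) (1,5) (7,7) (3,1)
{aCDy, aCEy} → row (1,5) (7,7) (6,4) (1,5) (7,7) (6,4)
{aADx, aADz, aADy, aAEx, aAEz, aAEy} → row (6,7) (6,7) (6,7) (6,7) (6,7) (6,7)
{cCDx, cCDz, cCDy, cADx, cADz, cADy} → row (1,3) (1,3) (1,3) (4,3) (4,3) (4,3)
{cCEx, cCEz, cCEy, cAEx, cAEz, cAEy} → row (6,7) (6,7) (6,7) (4,3) (4,3) (4,3)
That's 6 distinct rows out of 24 strategies.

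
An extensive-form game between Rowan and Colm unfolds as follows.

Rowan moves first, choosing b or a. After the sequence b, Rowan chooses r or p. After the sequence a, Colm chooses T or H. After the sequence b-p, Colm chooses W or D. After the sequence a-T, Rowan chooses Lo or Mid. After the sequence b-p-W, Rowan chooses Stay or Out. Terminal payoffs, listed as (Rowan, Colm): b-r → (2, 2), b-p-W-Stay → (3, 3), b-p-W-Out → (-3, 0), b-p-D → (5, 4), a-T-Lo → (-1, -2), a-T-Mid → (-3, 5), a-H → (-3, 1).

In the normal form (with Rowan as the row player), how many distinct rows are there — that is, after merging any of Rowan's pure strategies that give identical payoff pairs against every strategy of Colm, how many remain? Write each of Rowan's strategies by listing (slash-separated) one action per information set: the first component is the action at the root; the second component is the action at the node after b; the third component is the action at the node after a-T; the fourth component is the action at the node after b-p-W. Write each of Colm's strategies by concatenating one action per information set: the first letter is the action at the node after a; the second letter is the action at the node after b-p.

5

Rowan has 16 pure strategies: b/r/Lo/Stay, b/r/Lo/Out, b/r/Mid/Stay, b/r/Mid/Out, b/p/Lo/Stay, b/p/Lo/Out, b/p/Mid/Stay, b/p/Mid/Out, a/r/Lo/Stay, a/r/Lo/Out, a/r/Mid/Stay, a/r/Mid/Out, a/p/Lo/Stay, a/p/Lo/Out, a/p/Mid/Stay, a/p/Mid/Out. Columns: TW, TD, HW, HD.
{b/r/Lo/Stay, b/r/Lo/Out, b/r/Mid/Stay, b/r/Mid/Out} → row (2,2) (2,2) (2,2) (2,2)
{b/p/Lo/Stay, b/p/Mid/Stay} → row (3,3) (5,4) (3,3) (5,4)
{b/p/Lo/Out, b/p/Mid/Out} → row (-3,0) (5,4) (-3,0) (5,4)
{a/r/Lo/Stay, a/r/Lo/Out, a/p/Lo/Stay, a/p/Lo/Out} → row (-1,-2) (-1,-2) (-3,1) (-3,1)
{a/r/Mid/Stay, a/r/Mid/Out, a/p/Mid/Stay, a/p/Mid/Out} → row (-3,5) (-3,5) (-3,1) (-3,1)
That's 5 distinct rows out of 16 strategies.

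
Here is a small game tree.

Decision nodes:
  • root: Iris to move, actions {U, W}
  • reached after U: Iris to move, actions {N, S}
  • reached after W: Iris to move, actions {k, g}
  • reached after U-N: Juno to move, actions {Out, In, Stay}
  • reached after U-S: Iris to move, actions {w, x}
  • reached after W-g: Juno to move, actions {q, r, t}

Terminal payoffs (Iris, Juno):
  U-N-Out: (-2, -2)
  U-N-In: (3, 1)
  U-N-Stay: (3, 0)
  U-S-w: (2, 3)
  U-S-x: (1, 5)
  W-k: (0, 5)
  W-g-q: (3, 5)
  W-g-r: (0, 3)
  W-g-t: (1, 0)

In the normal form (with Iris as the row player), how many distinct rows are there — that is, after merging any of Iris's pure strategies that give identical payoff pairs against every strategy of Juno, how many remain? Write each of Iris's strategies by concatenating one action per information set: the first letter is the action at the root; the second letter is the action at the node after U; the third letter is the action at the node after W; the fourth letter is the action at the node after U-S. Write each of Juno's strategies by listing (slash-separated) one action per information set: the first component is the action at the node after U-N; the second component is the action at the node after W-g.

5

Iris has 16 pure strategies: UNkw, UNkx, UNgw, UNgx, USkw, USkx, USgw, USgx, WNkw, WNkx, WNgw, WNgx, WSkw, WSkx, WSgw, WSgx. Columns: Out/q, Out/r, Out/t, In/q, In/r, In/t, Stay/q, Stay/r, Stay/t.
{UNkw, UNkx, UNgw, UNgx} → row (-2,-2) (-2,-2) (-2,-2) (3,1) (3,1) (3,1) (3,0) (3,0) (3,0)
{USkw, USgw} → row (2,3) (2,3) (2,3) (2,3) (2,3) (2,3) (2,3) (2,3) (2,3)
{USkx, USgx} → row (1,5) (1,5) (1,5) (1,5) (1,5) (1,5) (1,5) (1,5) (1,5)
{WNkw, WNkx, WSkw, WSkx} → row (0,5) (0,5) (0,5) (0,5) (0,5) (0,5) (0,5) (0,5) (0,5)
{WNgw, WNgx, WSgw, WSgx} → row (3,5) (0,3) (1,0) (3,5) (0,3) (1,0) (3,5) (0,3) (1,0)
That's 5 distinct rows out of 16 strategies.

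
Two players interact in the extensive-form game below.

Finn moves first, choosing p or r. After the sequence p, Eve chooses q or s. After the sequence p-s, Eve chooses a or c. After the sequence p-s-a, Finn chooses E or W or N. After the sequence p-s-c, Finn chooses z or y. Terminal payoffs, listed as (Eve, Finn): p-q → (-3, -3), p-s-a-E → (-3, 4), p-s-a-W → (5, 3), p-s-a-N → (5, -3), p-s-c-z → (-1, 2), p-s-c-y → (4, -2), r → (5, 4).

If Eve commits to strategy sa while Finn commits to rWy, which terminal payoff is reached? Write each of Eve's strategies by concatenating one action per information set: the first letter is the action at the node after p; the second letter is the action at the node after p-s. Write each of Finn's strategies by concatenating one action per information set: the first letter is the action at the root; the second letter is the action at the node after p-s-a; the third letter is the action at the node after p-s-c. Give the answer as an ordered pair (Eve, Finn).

Trace the play path from the root:
  Finn plays r
→ terminal payoff (5, 4).
(Eve's choice at the node after p is never reached on this path, so it doesn't affect the outcome.)

(5, 4)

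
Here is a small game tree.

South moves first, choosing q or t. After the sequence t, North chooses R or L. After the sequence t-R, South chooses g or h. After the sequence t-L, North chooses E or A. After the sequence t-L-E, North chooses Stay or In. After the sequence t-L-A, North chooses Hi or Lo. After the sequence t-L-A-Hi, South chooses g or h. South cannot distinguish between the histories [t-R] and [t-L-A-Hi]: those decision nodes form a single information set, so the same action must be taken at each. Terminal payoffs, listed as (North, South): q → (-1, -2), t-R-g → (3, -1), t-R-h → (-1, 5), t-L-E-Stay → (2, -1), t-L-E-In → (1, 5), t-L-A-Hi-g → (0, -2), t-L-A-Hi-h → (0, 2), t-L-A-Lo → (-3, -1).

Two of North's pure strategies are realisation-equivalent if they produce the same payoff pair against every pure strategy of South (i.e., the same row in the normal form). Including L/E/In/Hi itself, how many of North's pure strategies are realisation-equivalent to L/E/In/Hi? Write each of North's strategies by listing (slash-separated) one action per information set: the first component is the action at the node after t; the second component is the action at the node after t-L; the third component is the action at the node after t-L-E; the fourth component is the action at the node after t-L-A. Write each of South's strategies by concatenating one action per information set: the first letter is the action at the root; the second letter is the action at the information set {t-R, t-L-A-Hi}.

Row for L/E/In/Hi (columns qg, qh, tg, th): (-1,-2) (-1,-2) (1,5) (1,5).
Under L/E/In/Hi, North's choice at the node after t-L-A can never be reached regardless of what South does, so varying those choices leaves every outcome unchanged.
Holding the reachable choices fixed and varying the unreachable one freely already gives 2 equivalent strategies.
No other strategy reproduces this row, so those 2 are the full class: L/E/In/Hi, L/E/In/Lo.

2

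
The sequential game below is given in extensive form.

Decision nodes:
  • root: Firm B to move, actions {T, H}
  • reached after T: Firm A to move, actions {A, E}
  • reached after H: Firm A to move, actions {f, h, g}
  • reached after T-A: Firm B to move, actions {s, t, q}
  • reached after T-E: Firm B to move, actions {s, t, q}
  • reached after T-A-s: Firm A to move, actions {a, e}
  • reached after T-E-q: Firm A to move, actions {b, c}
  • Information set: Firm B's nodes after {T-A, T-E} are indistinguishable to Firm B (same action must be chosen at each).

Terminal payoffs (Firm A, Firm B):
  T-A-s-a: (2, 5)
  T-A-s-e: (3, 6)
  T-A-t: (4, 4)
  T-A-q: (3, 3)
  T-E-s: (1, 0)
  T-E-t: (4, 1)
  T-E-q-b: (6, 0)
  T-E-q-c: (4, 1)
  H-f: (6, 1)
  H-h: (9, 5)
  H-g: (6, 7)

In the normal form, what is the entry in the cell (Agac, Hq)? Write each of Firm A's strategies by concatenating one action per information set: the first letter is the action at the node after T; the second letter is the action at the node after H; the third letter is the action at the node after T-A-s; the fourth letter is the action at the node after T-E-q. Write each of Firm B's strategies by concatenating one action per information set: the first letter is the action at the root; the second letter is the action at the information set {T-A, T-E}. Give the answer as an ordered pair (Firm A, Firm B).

Trace the play path from the root:
  Firm B plays H
  Firm A plays g at [H]
→ terminal payoff (6, 7).
(Firm A's choice at the node after T is never reached on this path, so it doesn't affect the outcome.)

(6, 7)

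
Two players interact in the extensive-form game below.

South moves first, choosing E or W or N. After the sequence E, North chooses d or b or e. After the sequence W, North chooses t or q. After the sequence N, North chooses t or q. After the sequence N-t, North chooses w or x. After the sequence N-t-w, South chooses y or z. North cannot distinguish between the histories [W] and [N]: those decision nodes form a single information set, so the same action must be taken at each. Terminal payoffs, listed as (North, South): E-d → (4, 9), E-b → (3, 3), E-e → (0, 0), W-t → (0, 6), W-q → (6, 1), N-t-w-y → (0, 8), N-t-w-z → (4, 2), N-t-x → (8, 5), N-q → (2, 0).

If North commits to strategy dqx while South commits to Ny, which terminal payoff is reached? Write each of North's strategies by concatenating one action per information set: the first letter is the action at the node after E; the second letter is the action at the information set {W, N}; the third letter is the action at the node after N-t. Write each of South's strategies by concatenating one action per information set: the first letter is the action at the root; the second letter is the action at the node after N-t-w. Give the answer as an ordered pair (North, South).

Trace the play path from the root:
  South plays N
  North plays q at [N]
→ terminal payoff (2, 0).
(North's choice at the node after E is never reached on this path, so it doesn't affect the outcome.)

(2, 0)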